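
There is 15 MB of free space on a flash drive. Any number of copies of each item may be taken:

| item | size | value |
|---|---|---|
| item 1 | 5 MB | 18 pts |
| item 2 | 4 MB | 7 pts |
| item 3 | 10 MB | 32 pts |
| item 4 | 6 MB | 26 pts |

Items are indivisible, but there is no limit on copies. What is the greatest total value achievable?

54 pts

Best value-per-unit is item 4 at 26/6; filling with it alone gives 2×26 = 52.
Optimal mix: 3×item 1 → size 15, value 54.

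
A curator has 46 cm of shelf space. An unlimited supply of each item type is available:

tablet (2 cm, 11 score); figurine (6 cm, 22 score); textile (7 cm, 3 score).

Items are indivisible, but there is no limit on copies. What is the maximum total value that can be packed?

253 score

Best value-per-unit is tablet at 11/2, and filling with it alone uses length 23×2=46. No mix of the others beats 23×11 = 253.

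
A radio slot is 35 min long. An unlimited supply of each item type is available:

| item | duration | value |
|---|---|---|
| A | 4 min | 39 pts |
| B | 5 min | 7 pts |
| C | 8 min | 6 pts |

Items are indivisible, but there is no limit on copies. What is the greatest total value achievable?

Best value-per-unit is A at 39/4, and filling with it alone uses duration 8×4=32. No mix of the others beats 8×39 = 312.

312 pts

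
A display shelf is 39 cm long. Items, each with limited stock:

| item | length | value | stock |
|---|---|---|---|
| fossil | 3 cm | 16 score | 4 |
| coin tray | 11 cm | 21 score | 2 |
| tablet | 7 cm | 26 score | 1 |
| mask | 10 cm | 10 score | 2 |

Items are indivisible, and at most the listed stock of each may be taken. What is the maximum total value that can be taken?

Top feasible selections:
- 3×fossil + 2×coin tray + 1×tablet: length 38, value 116
- 4×fossil + 1×coin tray + 1×tablet: length 30, value 111
Best: 116 score.

116 score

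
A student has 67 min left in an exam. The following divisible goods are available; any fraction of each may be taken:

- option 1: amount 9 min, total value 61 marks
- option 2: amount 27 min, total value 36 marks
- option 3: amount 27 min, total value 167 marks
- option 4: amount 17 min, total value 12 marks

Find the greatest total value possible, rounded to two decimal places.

266.82

Take in order of value per unit:
- option 1 (61/9 per unit): all 9 → value 61, running total 61.00
- option 3 (167/27 per unit): all 27 → value 167, running total 228.00
- option 2 (36/27 per unit): all 27 → value 36, running total 264.00
- option 4 (12/17 per unit): 4 of 17 → value 4×12/17 = 2.8235, running total 266.82
Total 266.82.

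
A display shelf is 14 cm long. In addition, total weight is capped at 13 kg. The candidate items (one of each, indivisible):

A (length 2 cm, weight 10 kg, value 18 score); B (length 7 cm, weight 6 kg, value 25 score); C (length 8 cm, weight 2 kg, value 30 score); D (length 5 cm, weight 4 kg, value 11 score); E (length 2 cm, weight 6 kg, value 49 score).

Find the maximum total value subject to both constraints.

79 score

Feasible sets respecting both limits:
- C+E: length 10, weight 8, value 79
- B+E: length 9, weight 12, value 74
- D+E: length 7, weight 10, value 60
- E: length 2, weight 6, value 49
Best: 79 score.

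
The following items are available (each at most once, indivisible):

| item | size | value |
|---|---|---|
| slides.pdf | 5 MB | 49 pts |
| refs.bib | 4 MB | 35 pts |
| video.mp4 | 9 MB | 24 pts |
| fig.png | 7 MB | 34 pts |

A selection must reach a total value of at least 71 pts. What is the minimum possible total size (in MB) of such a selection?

Subsets with value ≥ 71, sorted by total size:
- slides.pdf+refs.bib: size 9, value 84
- slides.pdf+fig.png: size 12, value 83
- slides.pdf+video.mp4: size 14, value 73
Minimum size: 9 MB.

9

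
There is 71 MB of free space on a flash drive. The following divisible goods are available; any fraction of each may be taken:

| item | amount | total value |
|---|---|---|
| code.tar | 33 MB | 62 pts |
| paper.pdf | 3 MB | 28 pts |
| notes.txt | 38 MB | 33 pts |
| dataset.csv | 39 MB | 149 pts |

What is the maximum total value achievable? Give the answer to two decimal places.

231.48

Take in order of value per unit:
- paper.pdf (28/3 per unit): all 3 → value 28, running total 28.00
- dataset.csv (149/39 per unit): all 39 → value 149, running total 177.00
- code.tar (62/33 per unit): 29 of 33 → value 29×62/33 = 54.4848, running total 231.48
Total 231.48.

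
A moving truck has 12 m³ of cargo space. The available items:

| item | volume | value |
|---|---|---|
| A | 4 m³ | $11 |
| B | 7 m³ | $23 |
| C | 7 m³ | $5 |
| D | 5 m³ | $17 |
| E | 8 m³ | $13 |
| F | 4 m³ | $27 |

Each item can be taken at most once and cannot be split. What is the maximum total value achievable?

Check high-value combinations within 12 m³:
- B+F: volume 7+4=11, value 23+27=50
- D+F: volume 5+4=9, value 17+27=44
- B+D: volume 7+5=12, value 23+17=40
- E+F: volume 8+4=12, value 13+27=40
- A+F: volume 4+4=8, value 11+27=38
Best: $50.

$50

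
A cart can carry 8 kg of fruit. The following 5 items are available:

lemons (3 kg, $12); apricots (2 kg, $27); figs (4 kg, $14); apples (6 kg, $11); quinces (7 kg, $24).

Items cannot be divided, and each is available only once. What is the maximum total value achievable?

$41

Check high-value combinations within 8 kg:
- apricots+figs: weight 2+4=6, value 27+14=41
- lemons+apricots: weight 3+2=5, value 12+27=39
- apricots+apples: weight 2+6=8, value 27+11=38
- apricots: weight 2, value 27
- lemons+figs: weight 3+4=7, value 12+14=26
Best: $41.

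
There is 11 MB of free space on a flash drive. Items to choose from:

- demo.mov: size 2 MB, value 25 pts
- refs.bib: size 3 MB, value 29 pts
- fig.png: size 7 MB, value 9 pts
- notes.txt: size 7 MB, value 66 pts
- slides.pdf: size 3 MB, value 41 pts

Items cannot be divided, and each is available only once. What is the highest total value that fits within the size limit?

Check high-value combinations within 11 MB:
- notes.txt+slides.pdf: size 7+3=10, value 66+41=107
- demo.mov+refs.bib+slides.pdf: size 2+3+3=8, value 25+29+41=95
- refs.bib+notes.txt: size 3+7=10, value 29+66=95
- demo.mov+notes.txt: size 2+7=9, value 25+66=91
Best: 107 pts.

107 pts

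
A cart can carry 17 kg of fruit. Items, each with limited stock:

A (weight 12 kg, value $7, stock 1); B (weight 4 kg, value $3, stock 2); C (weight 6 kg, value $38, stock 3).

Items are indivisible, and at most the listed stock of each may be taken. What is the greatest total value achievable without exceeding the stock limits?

$79

Top feasible selections:
- 1×B + 2×C: weight 16, value 79
- 2×C: weight 12, value 76
Best: $79.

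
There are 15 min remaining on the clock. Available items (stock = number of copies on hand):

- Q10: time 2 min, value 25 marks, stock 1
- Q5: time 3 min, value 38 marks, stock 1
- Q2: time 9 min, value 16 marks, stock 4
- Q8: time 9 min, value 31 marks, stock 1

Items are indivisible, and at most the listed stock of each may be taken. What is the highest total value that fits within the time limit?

94 marks

Top feasible selections:
- 1×Q10 + 1×Q5 + 1×Q8: time 14, value 94
- 1×Q10 + 1×Q5 + 1×Q2: time 14, value 79
- 1×Q5 + 1×Q8: time 12, value 69
Best: 94 marks.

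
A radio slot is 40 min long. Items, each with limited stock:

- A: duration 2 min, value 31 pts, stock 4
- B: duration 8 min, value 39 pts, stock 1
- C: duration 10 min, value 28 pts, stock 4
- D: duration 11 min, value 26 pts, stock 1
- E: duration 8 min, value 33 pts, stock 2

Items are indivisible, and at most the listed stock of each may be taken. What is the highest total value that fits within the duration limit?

Top feasible selections:
- 4×A + 1×B + 2×E: duration 32, value 229
- 3×A + 1×B + 1×C + 2×E: duration 40, value 226
- 4×A + 1×B + 1×C + 1×E: duration 34, value 224
- 4×A + 1×B + 1×D + 1×E: duration 35, value 222
Best: 229 pts.

229 pts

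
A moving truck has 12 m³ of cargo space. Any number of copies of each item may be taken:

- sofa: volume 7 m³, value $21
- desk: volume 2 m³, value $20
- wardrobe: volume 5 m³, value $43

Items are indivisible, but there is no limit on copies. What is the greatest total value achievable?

$120

Best value-per-unit is desk at 20/2, and filling with it alone uses volume 6×2=12. No mix of the others beats 6×20 = 120.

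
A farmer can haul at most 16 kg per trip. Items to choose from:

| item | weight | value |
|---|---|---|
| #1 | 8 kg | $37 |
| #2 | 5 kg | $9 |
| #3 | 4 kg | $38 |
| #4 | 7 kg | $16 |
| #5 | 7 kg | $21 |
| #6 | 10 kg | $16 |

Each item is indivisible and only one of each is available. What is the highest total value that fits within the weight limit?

Check high-value combinations within 16 kg:
- #1+#3: weight 8+4=12, value 37+38=75
- #2+#3+#5: weight 5+4+7=16, value 9+38+21=68
- #2+#3+#4: weight 5+4+7=16, value 9+38+16=63
Best: $75.

$75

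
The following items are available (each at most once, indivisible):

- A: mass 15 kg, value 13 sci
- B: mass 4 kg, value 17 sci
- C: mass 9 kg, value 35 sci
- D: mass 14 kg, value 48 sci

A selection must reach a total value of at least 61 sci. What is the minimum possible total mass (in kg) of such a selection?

Subsets with value ≥ 61, sorted by total mass:
- B+D: mass 18, value 65
- C+D: mass 23, value 83
Minimum mass: 18 kg.

18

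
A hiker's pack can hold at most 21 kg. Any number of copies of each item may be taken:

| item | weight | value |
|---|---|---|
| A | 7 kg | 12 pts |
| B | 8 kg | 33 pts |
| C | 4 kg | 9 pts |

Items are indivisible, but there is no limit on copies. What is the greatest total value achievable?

75 pts

Best value-per-unit is B at 33/8; filling with it alone gives 2×33 = 66.
Optimal mix: 2×B + 1×C → weight 20, value 75.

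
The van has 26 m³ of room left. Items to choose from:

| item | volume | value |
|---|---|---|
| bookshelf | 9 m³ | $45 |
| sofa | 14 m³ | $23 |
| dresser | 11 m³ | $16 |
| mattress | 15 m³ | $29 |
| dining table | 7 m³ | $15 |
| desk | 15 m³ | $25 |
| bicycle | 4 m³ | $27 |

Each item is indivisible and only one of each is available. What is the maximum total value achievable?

Check high-value combinations within 26 m³:
- bookshelf+dresser+bicycle: volume 9+11+4=24, value 45+16+27=88
- bookshelf+dining table+bicycle: volume 9+7+4=20, value 45+15+27=87
- bookshelf+mattress: volume 9+15=24, value 45+29=74
- bookshelf+bicycle: volume 9+4=13, value 45+27=72
- mattress+dining table+bicycle: volume 15+7+4=26, value 29+15+27=71
Best: $88.

$88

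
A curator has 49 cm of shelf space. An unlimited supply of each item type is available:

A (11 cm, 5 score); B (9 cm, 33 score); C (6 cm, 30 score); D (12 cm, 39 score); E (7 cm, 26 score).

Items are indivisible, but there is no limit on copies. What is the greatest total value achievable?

Best value-per-unit is C at 30/6, and filling with it alone uses length 8×6=48. No mix of the others beats 8×30 = 240.

240 score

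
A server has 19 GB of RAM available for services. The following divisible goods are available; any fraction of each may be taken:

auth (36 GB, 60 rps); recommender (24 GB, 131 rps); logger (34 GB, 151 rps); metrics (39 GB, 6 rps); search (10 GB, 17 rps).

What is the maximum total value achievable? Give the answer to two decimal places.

Take in order of value per unit:
- recommender (131/24 per unit): 19 of 24 → value 19×131/24 = 103.7083, running total 103.71
Total 103.71.

103.71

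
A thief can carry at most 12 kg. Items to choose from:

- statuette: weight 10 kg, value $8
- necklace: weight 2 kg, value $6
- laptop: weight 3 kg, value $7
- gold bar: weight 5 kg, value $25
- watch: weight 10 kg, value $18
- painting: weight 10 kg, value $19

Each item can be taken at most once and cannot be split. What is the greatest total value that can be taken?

Check high-value combinations within 12 kg:
- necklace+laptop+gold bar: weight 2+3+5=10, value 6+7+25=38
- laptop+gold bar: weight 3+5=8, value 7+25=32
- necklace+gold bar: weight 2+5=7, value 6+25=31
- gold bar: weight 5, value 25
Best: $38.

$38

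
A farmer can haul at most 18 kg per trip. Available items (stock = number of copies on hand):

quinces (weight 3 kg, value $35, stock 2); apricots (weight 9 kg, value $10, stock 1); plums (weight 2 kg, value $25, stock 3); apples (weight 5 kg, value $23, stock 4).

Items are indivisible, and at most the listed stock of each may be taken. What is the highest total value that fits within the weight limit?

$168

Top feasible selections:
- 2×quinces + 3×plums + 1×apples: weight 17, value 168
- 2×quinces + 3×plums: weight 12, value 145
Best: $168.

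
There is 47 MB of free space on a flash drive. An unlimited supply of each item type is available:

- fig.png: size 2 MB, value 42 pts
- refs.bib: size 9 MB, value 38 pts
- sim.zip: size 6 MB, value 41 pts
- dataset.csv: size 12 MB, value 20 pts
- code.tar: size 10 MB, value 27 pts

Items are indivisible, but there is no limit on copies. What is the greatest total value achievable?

Best value-per-unit is fig.png at 42/2, and filling with it alone uses size 23×2=46. No mix of the others beats 23×42 = 966.

966 pts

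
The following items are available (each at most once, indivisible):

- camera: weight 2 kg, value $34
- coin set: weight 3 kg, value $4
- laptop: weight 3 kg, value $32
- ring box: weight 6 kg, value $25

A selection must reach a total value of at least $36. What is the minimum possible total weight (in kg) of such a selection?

5

Subsets with value ≥ 36, sorted by total weight:
- camera+laptop: weight 5, value 66
- camera+coin set: weight 5, value 38
- coin set+laptop: weight 6, value 36
- camera+coin set+laptop: weight 8, value 70
Minimum weight: 5 kg.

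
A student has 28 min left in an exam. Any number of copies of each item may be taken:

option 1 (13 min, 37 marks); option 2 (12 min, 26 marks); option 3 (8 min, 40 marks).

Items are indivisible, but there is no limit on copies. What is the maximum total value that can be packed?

Best value-per-unit is option 3 at 40/8, and filling with it alone uses time 3×8=24. No mix of the others beats 3×40 = 120.

120 marks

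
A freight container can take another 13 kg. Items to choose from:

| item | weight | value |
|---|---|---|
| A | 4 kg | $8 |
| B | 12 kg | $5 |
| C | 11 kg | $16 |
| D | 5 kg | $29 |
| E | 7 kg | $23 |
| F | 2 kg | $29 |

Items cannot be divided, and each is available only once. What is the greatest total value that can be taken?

$66

Check high-value combinations within 13 kg:
- A+D+F: weight 4+5+2=11, value 8+29+29=66
- A+E+F: weight 4+7+2=13, value 8+23+29=60
- D+F: weight 5+2=7, value 29+29=58
- E+F: weight 7+2=9, value 23+29=52
- D+E: weight 5+7=12, value 29+23=52
Best: $66.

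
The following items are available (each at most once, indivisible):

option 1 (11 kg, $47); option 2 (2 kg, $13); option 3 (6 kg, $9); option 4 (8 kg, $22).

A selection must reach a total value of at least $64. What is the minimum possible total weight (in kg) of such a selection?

19

Subsets with value ≥ 64, sorted by total weight:
- option 1+option 2+option 3: weight 19, value 69
- option 1+option 4: weight 19, value 69
- option 1+option 2+option 4: weight 21, value 82
Minimum weight: 19 kg.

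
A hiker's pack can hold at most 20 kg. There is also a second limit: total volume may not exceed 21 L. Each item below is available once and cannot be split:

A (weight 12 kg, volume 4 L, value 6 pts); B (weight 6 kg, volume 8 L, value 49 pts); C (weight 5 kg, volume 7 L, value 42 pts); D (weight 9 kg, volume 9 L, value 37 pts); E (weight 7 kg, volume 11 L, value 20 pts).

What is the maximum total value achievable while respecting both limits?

91 pts

Feasible sets respecting both limits:
- B+C: weight 11, volume 15, value 91
- B+D: weight 15, volume 17, value 86
- C+D: weight 14, volume 16, value 79
- B+E: weight 13, volume 19, value 69
Best: 91 pts.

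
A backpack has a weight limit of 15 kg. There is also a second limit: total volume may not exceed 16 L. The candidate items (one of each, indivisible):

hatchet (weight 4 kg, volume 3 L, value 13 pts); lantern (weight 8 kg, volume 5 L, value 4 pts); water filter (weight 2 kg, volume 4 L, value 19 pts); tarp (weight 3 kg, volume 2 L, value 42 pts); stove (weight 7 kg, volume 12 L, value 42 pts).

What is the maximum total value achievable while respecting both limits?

Feasible sets respecting both limits:
- tarp+stove: weight 10, volume 14, value 84
- hatchet+water filter+tarp: weight 9, volume 9, value 74
- lantern+water filter+tarp: weight 13, volume 11, value 65
Best: 84 pts.

84 pts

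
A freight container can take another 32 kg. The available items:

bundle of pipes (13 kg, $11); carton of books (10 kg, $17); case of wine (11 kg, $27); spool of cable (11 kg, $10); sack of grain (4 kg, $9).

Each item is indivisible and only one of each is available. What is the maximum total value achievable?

$54

Check high-value combinations within 32 kg:
- carton of books+case of wine+spool of cable: weight 10+11+11=32, value 17+27+10=54
- carton of books+case of wine+sack of grain: weight 10+11+4=25, value 17+27+9=53
- bundle of pipes+case of wine+sack of grain: weight 13+11+4=28, value 11+27+9=47
- case of wine+spool of cable+sack of grain: weight 11+11+4=26, value 27+10+9=46
Best: $54.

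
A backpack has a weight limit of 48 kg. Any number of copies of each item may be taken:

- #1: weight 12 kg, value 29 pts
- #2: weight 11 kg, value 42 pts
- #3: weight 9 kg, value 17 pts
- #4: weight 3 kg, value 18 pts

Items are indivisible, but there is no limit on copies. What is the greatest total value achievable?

Best value-per-unit is #4 at 18/3, and filling with it alone uses weight 16×3=48. No mix of the others beats 16×18 = 288.

288 pts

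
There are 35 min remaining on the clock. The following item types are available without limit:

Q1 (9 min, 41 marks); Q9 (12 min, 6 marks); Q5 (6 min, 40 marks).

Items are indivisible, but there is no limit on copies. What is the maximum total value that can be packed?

201 marks

Best value-per-unit is Q5 at 40/6; filling with it alone gives 5×40 = 200.
Optimal mix: 1×Q1 + 4×Q5 → time 33, value 201.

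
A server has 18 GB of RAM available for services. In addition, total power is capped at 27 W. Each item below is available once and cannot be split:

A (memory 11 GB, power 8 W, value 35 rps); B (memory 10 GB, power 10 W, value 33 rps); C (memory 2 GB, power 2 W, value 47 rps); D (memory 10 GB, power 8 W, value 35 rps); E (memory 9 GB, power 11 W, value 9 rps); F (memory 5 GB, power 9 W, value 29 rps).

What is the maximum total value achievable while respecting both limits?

111 rps

Feasible sets respecting both limits:
- A+C+F: memory 18, power 19, value 111
- C+D+F: memory 17, power 19, value 111
- B+C+F: memory 17, power 21, value 109
- C+E+F: memory 16, power 22, value 85
Best: 111 rps.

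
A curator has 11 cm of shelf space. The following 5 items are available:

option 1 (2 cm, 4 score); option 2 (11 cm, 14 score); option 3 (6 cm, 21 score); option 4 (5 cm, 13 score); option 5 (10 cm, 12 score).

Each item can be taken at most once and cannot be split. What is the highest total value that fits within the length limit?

34 score

Check high-value combinations within 11 cm:
- option 3+option 4: length 6+5=11, value 21+13=34
- option 1+option 3: length 2+6=8, value 4+21=25
- option 3: length 6, value 21
Best: 34 score.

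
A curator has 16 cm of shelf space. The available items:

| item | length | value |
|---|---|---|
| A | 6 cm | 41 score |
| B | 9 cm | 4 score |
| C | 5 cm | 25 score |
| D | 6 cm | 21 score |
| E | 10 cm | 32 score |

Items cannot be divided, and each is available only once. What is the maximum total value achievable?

Check high-value combinations within 16 cm:
- A+E: length 6+10=16, value 41+32=73
- A+C: length 6+5=11, value 41+25=66
- A+D: length 6+6=12, value 41+21=62
- C+E: length 5+10=15, value 25+32=57
- D+E: length 6+10=16, value 21+32=53
Best: 73 score.

73 score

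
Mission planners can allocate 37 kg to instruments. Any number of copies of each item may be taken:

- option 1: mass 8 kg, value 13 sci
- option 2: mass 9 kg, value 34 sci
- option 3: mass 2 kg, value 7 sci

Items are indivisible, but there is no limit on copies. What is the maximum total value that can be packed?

Best value-per-unit is option 2 at 34/9; filling with it alone gives 4×34 = 136.
Optimal mix: 3×option 2 + 5×option 3 → mass 37, value 137.

137 sci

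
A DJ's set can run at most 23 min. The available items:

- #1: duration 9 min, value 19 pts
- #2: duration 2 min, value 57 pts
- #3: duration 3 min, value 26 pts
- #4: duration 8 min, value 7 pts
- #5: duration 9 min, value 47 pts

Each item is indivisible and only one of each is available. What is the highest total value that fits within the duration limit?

149 pts

This is a 0/1 knapsack; check combinations near the capacity.
- #1+#2+#3+#5: duration 9+2+3+9=23, value 19+57+26+47=149
- #2+#3+#4+#5: duration 2+3+8+9=22, value 57+26+7+47=137
- #2+#3+#5: duration 2+3+9=14, value 57+26+47=130
Best: 149 pts.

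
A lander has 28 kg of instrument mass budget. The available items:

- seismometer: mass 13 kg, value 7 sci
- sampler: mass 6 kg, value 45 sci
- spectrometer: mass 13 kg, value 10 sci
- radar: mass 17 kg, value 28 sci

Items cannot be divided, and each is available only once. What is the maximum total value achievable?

73 sci

Check high-value combinations within 28 kg:
- sampler+radar: mass 6+17=23, value 45+28=73
- sampler+spectrometer: mass 6+13=19, value 45+10=55
- seismometer+sampler: mass 13+6=19, value 7+45=52
- sampler: mass 6, value 45
Best: 73 sci.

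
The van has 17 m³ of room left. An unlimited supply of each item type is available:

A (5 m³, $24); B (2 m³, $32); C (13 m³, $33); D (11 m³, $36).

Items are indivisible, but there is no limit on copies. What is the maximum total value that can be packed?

$256

Best value-per-unit is B at 32/2, and filling with it alone uses volume 8×2=16. No mix of the others beats 8×32 = 256.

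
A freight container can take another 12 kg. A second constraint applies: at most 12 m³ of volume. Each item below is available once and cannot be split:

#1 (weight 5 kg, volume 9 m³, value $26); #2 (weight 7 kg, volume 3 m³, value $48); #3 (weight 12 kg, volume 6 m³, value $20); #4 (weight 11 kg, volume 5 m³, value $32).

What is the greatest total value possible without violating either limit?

$74

Feasible sets respecting both limits:
- #1+#2: weight 12, volume 12, value 74
- #2: weight 7, volume 3, value 48
- #4: weight 11, volume 5, value 32
Best: $74.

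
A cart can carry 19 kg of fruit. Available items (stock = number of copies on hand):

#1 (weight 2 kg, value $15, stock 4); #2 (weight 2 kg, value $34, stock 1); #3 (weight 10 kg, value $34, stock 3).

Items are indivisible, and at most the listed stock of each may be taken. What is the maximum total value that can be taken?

$113

Best selections within weight 19 and stock limits:
- 3×#1 + 1×#2 + 1×#3: weight 18, value 113
- 2×#1 + 1×#2 + 1×#3: weight 16, value 98
Best: $113.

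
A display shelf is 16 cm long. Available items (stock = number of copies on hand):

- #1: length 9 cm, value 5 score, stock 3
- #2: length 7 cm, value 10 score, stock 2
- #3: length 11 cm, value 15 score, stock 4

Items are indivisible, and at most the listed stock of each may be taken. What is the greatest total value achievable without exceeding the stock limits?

Top feasible selections:
- 2×#2: length 14, value 20
- 1×#3: length 11, value 15
- 1×#1 + 1×#2: length 16, value 15
Best: 20 score.

20 score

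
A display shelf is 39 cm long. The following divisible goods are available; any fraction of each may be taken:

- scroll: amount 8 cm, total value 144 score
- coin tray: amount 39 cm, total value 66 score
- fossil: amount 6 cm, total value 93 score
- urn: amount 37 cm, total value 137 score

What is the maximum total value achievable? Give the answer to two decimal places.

329.57

Take in order of value per unit:
- scroll (144/8 per unit): all 8 → value 144, running total 144.00
- fossil (93/6 per unit): all 6 → value 93, running total 237.00
- urn (137/37 per unit): 25 of 37 → value 25×137/37 = 92.5676, running total 329.57
Total 329.57.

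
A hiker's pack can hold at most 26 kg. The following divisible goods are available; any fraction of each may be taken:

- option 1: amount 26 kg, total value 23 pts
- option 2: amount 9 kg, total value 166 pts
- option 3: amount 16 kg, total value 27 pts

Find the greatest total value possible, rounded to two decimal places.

Take in order of value per unit:
- option 2 (166/9 per unit): all 9 → value 166, running total 166.00
- option 3 (27/16 per unit): all 16 → value 27, running total 193.00
- option 1 (23/26 per unit): 1 of 26 → value 1×23/26 = 0.8846, running total 193.88
Total 193.88.

193.88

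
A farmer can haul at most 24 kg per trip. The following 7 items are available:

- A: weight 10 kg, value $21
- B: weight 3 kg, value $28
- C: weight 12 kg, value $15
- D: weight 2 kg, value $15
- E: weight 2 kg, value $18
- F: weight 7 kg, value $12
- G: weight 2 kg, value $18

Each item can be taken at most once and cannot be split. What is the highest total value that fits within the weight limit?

$100

This is a 0/1 knapsack; check combinations near the capacity.
- A+B+D+E+G: weight 10+3+2+2+2=19, value 21+28+15+18+18=100
- A+B+E+F+G: weight 10+3+2+7+2=24, value 21+28+18+12+18=97
- B+C+D+E+G: weight 3+12+2+2+2=21, value 28+15+15+18+18=94
- A+B+D+E+F: weight 10+3+2+2+7=24, value 21+28+15+18+12=94
- A+B+D+F+G: weight 10+3+2+7+2=24, value 21+28+15+12+18=94
Best: $100.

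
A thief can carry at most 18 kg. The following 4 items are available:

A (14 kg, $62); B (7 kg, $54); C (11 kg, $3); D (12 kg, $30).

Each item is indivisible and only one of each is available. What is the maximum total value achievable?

Check high-value combinations within 18 kg:
- A: weight 14, value 62
- B+C: weight 7+11=18, value 54+3=57
- B: weight 7, value 54
- D: weight 12, value 30
Best: $62.

$62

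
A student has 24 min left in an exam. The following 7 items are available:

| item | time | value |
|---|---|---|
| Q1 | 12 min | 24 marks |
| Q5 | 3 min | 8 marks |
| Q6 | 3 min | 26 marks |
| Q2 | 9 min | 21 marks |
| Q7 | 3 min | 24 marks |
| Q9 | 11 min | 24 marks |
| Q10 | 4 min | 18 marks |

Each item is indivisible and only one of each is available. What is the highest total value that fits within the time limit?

100 marks

Check high-value combinations within 24 min:
- Q5+Q6+Q7+Q9+Q10: time 3+3+3+11+4=24, value 8+26+24+24+18=100
- Q5+Q6+Q2+Q7+Q10: time 3+3+9+3+4=22, value 8+26+21+24+18=97
- Q6+Q7+Q9+Q10: time 3+3+11+4=21, value 26+24+24+18=92
- Q1+Q6+Q7+Q10: time 12+3+3+4=22, value 24+26+24+18=92
Best: 100 marks.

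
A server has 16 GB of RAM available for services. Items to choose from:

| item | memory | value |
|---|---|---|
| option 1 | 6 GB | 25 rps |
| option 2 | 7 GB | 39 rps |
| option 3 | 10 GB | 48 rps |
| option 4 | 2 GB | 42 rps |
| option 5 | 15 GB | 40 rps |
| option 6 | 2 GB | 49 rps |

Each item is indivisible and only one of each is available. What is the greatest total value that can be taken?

139 rps

This is a 0/1 knapsack; check combinations near the capacity.
- option 3+option 4+option 6: memory 10+2+2=14, value 48+42+49=139
- option 2+option 4+option 6: memory 7+2+2=11, value 39+42+49=130
- option 1+option 4+option 6: memory 6+2+2=10, value 25+42+49=116
Best: 139 rps.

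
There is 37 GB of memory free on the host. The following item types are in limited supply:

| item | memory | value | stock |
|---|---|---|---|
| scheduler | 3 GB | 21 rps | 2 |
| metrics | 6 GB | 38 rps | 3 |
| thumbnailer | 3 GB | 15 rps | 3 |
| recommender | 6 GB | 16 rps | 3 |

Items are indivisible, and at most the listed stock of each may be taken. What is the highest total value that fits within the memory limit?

202 rps

Best selections within memory 37 and stock limits:
- 2×scheduler + 3×metrics + 2×thumbnailer + 1×recommender: memory 36, value 202
- 2×scheduler + 3×metrics + 3×thumbnailer: memory 33, value 201
- 1×scheduler + 3×metrics + 3×thumbnailer + 1×recommender: memory 36, value 196
- 2×scheduler + 3×metrics + 2×recommender: memory 36, value 188
Best: 202 rps.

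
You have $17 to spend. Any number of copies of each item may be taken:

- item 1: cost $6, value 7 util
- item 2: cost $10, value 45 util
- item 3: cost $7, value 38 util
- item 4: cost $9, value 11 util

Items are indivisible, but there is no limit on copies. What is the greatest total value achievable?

Best value-per-unit is item 3 at 38/7; filling with it alone gives 2×38 = 76.
Optimal mix: 1×item 2 + 1×item 3 → cost 17, value 83.

83 util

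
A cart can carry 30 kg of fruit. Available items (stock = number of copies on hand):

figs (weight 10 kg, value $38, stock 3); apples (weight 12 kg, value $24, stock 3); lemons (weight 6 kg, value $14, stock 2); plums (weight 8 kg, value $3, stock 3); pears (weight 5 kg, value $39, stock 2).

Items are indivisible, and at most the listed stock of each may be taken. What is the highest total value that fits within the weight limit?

Top feasible selections:
- 2×figs + 2×pears: weight 30, value 154
- 1×figs + 1×lemons + 2×pears: weight 26, value 130
Best: $154.

$154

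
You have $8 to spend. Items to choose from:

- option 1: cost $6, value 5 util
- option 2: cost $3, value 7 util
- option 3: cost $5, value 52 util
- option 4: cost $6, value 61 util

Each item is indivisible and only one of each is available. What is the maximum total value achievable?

61 util

Check high-value combinations within $8:
- option 4: cost 6, value 61
- option 2+option 3: cost 3+5=8, value 7+52=59
- option 3: cost 5, value 52
Best: 61 util.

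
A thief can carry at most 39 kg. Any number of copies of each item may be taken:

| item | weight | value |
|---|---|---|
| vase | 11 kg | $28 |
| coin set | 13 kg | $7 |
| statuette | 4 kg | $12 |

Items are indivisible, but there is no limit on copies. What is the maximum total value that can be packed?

Best value-per-unit is statuette at 12/4; filling with it alone gives 9×12 = 108.
Optimal mix: 1×vase + 7×statuette → weight 39, value 112.

$112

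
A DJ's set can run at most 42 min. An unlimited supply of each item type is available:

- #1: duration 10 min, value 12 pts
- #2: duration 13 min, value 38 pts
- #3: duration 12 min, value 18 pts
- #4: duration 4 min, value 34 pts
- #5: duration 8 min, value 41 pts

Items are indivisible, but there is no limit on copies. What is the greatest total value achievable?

340 pts

Best value-per-unit is #4 at 34/4, and filling with it alone uses duration 10×4=40. No mix of the others beats 10×34 = 340.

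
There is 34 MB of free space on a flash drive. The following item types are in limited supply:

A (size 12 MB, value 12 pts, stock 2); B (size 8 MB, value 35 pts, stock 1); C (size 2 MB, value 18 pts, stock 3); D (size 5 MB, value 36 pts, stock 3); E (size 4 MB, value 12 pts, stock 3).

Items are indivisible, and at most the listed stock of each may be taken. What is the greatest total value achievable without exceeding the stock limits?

209 pts

Best selections within size 34 and stock limits:
- 1×B + 3×C + 3×D + 1×E: size 33, value 209
- 3×C + 3×D + 3×E: size 33, value 198
Best: 209 pts.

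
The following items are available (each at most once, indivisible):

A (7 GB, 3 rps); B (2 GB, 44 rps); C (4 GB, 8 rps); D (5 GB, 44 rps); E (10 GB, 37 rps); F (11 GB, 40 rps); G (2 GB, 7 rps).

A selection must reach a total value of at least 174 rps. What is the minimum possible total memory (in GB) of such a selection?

34

Subsets with value ≥ 174, sorted by total memory:
- B+C+D+E+F+G: memory 34, value 180
- A+B+D+E+F+G: memory 37, value 175
- A+B+C+D+E+F: memory 39, value 176
- A+B+C+D+E+F+G: memory 41, value 183
Minimum memory: 34 GB.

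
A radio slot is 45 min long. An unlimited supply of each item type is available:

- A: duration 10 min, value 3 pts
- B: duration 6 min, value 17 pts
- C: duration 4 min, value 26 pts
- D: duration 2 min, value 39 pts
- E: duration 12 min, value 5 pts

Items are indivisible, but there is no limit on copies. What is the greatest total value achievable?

Best value-per-unit is D at 39/2, and filling with it alone uses duration 22×2=44. No mix of the others beats 22×39 = 858.

858 pts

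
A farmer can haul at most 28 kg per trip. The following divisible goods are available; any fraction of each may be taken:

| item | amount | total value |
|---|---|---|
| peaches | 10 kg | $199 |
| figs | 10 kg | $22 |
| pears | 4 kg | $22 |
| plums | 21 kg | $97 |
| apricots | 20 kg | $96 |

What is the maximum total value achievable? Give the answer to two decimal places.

288.20

Take in order of value per unit:
- peaches (199/10 per unit): all 10 → value 199, running total 199.00
- pears (22/4 per unit): all 4 → value 22, running total 221.00
- apricots (96/20 per unit): 14 of 20 → value 14×96/20 = 67.2000, running total 288.20
Total 288.20.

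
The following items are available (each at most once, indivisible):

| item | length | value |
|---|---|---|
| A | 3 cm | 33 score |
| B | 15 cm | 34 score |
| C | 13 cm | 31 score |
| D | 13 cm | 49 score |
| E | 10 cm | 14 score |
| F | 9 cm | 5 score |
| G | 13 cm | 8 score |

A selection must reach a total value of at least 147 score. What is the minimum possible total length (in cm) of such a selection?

Subsets with value ≥ 147, sorted by total length:
- A+B+C+D: length 44, value 147
- A+B+C+D+F: length 53, value 152
Minimum length: 44 cm.

44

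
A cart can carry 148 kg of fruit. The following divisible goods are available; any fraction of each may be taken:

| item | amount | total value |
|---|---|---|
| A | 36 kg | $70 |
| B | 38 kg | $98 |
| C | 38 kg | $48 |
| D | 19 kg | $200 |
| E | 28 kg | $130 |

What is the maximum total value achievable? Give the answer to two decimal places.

532.11

Take in order of value per unit:
- D (200/19 per unit): all 19 → value 200, running total 200.00
- E (130/28 per unit): all 28 → value 130, running total 330.00
- B (98/38 per unit): all 38 → value 98, running total 428.00
- A (70/36 per unit): all 36 → value 70, running total 498.00
- C (48/38 per unit): 27 of 38 → value 27×48/38 = 34.1053, running total 532.11
Total 532.11.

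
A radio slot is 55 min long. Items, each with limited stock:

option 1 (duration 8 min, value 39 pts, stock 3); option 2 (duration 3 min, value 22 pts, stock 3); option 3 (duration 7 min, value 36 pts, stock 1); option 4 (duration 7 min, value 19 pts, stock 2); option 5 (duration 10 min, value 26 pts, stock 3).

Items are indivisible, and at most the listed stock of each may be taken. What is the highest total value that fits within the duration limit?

257 pts

Top feasible selections:
- 3×option 1 + 3×option 2 + 1×option 3 + 2×option 4: duration 54, value 257
- 3×option 1 + 3×option 2 + 1×option 3 + 1×option 5: duration 50, value 245
- 3×option 1 + 2×option 2 + 1×option 3 + 1×option 4 + 1×option 5: duration 54, value 242
Best: 257 pts.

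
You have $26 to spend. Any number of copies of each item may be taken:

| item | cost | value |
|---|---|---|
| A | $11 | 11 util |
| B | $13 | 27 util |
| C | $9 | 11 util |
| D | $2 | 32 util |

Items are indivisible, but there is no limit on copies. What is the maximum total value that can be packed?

416 util

Best value-per-unit is D at 32/2, and filling with it alone uses cost 13×2=26. No mix of the others beats 13×32 = 416.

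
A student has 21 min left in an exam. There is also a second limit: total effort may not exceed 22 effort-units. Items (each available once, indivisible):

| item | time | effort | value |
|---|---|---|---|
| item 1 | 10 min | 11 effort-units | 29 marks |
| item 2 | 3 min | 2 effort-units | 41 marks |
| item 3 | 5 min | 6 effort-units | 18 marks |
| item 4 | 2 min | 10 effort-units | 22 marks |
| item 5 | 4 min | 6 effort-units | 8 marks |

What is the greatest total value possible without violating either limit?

Feasible sets respecting both limits:
- item 1+item 2+item 3: time 18, effort 19, value 88
- item 2+item 3+item 4: time 10, effort 18, value 81
- item 1+item 2+item 5: time 17, effort 19, value 78
- item 2+item 4+item 5: time 9, effort 18, value 71
Best: 88 marks.

88 marks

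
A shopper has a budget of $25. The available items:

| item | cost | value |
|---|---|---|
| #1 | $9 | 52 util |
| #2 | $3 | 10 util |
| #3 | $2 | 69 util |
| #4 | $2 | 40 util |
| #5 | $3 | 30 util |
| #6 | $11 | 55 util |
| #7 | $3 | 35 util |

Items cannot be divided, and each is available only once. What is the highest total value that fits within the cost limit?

239 util

This is a 0/1 knapsack; check combinations near the capacity.
- #2+#3+#4+#5+#6+#7: cost 3+2+2+3+11+3=24, value 10+69+40+30+55+35=239
- #1+#2+#3+#4+#5+#7: cost 9+3+2+2+3+3=22, value 52+10+69+40+30+35=236
- #3+#4+#5+#6+#7: cost 2+2+3+11+3=21, value 69+40+30+55+35=229
Best: 239 util.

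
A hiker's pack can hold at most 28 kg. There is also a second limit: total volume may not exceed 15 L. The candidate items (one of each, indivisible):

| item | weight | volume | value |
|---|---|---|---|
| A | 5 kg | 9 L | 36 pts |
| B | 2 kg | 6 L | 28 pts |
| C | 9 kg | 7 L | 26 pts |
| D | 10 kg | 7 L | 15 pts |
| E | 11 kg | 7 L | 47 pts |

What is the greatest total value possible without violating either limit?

75 pts

Feasible sets respecting both limits:
- B+E: weight 13, volume 13, value 75
- C+E: weight 20, volume 14, value 73
- A+B: weight 7, volume 15, value 64
- D+E: weight 21, volume 14, value 62
Best: 75 pts.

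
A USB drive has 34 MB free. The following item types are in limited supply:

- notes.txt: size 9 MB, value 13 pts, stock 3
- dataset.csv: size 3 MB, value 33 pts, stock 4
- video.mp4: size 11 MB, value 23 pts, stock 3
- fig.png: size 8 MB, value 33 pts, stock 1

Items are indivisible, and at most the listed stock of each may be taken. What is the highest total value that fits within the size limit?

188 pts

Top feasible selections:
- 4×dataset.csv + 1×video.mp4 + 1×fig.png: size 31, value 188
- 1×notes.txt + 4×dataset.csv + 1×fig.png: size 29, value 178
Best: 188 pts.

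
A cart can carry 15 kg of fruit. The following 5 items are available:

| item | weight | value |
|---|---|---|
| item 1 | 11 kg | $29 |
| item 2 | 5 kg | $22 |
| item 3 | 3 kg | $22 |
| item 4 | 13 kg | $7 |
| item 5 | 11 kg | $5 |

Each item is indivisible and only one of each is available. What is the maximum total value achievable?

$51

Check high-value combinations within 15 kg:
- item 1+item 3: weight 11+3=14, value 29+22=51
- item 2+item 3: weight 5+3=8, value 22+22=44
- item 1: weight 11, value 29
Best: $51.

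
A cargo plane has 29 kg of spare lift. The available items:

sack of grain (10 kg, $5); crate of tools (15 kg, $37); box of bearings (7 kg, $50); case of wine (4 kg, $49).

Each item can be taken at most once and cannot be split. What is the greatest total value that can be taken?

This is a 0/1 knapsack; check combinations near the capacity.
- crate of tools+box of bearings+case of wine: weight 15+7+4=26, value 37+50+49=136
- sack of grain+box of bearings+case of wine: weight 10+7+4=21, value 5+50+49=104
- box of bearings+case of wine: weight 7+4=11, value 50+49=99
- sack of grain+crate of tools+case of wine: weight 10+15+4=29, value 5+37+49=91
- crate of tools+box of bearings: weight 15+7=22, value 37+50=87
Best: $136.

$136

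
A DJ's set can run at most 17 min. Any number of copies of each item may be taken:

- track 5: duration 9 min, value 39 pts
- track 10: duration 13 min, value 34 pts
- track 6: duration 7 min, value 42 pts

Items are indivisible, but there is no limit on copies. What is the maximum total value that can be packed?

Best value-per-unit is track 6 at 42/7, and filling with it alone uses duration 2×7=14. No mix of the others beats 2×42 = 84.

84 pts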